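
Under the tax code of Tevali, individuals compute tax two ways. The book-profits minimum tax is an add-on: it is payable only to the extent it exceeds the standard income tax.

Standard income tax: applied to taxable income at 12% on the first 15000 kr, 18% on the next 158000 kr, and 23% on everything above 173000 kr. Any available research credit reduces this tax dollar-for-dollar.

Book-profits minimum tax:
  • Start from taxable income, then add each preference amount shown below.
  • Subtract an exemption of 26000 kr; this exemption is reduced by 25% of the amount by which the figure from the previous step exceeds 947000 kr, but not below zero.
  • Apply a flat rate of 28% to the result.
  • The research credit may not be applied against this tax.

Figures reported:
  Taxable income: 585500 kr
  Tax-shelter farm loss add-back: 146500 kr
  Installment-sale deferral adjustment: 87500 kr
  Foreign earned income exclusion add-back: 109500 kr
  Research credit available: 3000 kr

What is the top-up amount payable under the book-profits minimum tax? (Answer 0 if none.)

130725 kr

Book-profits minimum tax:
  Adjusted income: 585500 kr + 146500 kr + 87500 kr + 109500 kr = 929000 kr
  Exemption: 929000 kr ≤ 947000 kr, so full 26000 kr applies
  Base: 929000 kr − 26000 kr = 903000 kr
  903000 kr × 28% = 252840 kr

Standard income tax:
  15000 kr × 12% = 1800 kr
  158000 kr × 18% = 28440 kr
  412500 kr × 23% = 94875 kr
  → 125115 kr
  Less research credit 3000 kr → 122115 kr

Excess of book-profits minimum tax over standard income tax: 252840 kr − 122115 kr = 130725 kr.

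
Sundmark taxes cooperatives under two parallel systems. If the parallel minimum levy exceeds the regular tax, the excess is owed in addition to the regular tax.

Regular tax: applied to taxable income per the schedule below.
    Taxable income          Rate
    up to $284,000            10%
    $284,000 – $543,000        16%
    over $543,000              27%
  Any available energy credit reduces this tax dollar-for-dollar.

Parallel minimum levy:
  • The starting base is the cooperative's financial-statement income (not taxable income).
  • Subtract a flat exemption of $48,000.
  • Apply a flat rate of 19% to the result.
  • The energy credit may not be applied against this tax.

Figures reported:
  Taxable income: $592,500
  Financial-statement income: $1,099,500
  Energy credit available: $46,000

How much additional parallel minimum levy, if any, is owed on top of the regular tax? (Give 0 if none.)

$162,580

Regular tax:
  $284,000 × 10% = $28,400
  $259,000 × 16% = $41,440
  $49,500 × 27% = $13,365
  → $83,205
  Less energy credit $46,000 → $37,205

Parallel minimum levy:
  Base (financial-statement income): $1,099,500
  Less exemption $48,000 → base $1,051,500
  $1,051,500 × 19% = $199,785

Excess of parallel minimum levy over regular tax: $199,785 − $37,205 = $162,580.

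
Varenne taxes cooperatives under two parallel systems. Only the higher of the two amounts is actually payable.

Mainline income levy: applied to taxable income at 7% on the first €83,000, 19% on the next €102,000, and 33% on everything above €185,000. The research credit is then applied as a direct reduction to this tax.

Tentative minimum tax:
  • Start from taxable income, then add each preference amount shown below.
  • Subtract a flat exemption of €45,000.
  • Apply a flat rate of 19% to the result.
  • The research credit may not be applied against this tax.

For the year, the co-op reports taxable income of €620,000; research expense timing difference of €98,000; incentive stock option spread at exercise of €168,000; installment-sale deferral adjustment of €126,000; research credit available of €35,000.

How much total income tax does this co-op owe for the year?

€183,730

Mainline income levy:
  €83,000 × 7% = €5,810
  €102,000 × 19% = €19,380
  €435,000 × 33% = €143,550
  → €168,740
  Less research credit €35,000 → €133,740

Tentative minimum tax:
  Adjusted income: €620,000 + €98,000 + €168,000 + €126,000 = €1,012,000
  Less exemption €45,000 → base €967,000
  €967,000 × 19% = €183,730

€183,730 > €133,740, so the tentative minimum tax is the binding amount.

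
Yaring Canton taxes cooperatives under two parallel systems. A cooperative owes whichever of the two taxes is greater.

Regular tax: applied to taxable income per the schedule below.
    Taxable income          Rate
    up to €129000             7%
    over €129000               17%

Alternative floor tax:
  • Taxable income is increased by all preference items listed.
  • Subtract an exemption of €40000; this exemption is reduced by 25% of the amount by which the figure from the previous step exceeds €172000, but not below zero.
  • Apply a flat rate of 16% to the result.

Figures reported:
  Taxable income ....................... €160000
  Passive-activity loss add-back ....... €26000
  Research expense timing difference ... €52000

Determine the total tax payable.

€34320

Alternative floor tax:
  Adjusted income: €160000 + €26000 + €52000 = €238000
  Exemption: €40000 − 25% × (€238000 − €172000) = €40000 − €16500 = €23500
  Base: €238000 − €23500 = €214500
  €214500 × 16% = €34320

Regular tax:
  €129000 × 7% = €9030
  €31000 × 17% = €5270
  → €14300

€34320 > €14300, so the alternative floor tax is the binding amount.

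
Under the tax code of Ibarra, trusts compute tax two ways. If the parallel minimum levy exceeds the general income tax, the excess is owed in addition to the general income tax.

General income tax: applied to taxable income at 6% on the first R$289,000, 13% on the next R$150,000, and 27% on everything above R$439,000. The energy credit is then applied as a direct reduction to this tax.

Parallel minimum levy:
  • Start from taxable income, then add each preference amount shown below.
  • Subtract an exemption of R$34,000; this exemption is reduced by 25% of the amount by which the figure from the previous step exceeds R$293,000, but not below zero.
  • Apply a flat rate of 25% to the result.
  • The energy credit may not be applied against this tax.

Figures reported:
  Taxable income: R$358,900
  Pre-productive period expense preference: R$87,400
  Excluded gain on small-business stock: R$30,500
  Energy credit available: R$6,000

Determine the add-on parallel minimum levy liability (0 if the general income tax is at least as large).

General income tax:
  R$289,000 × 6% = R$17,340
  R$69,900 × 13% = R$9,087
  → R$26,427
  Less energy credit R$6,000 → R$20,427

Parallel minimum levy:
  Adjusted income: R$358,900 + R$87,400 + R$30,500 = R$476,800
  Exemption: 25% × (R$476,800 − R$293,000) = R$45,950 ≥ R$34,000, so the exemption is fully phased out
  Base: R$476,800 − R$0 = R$476,800
  R$476,800 × 25% = R$119,200

Excess of parallel minimum levy over general income tax: R$119,200 − R$20,427 = R$98,773.

R$98,773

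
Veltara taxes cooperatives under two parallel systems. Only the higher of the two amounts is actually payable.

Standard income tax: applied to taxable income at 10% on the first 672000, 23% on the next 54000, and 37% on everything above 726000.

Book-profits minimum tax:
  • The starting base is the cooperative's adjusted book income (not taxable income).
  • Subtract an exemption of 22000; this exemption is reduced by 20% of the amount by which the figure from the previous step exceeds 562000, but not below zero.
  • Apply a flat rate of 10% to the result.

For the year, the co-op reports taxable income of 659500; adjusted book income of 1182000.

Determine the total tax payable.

Book-profits minimum tax:
  Base (adjusted book income): 1182000
  Exemption: 20% × (1182000 − 562000) = 124000 ≥ 22000, so the exemption is fully phased out
  Base: 1182000 − 0 = 1182000
  1182000 × 10% = 118200

Standard income tax:
  659500 × 10% = 65950

118200 > 65950, so the book-profits minimum tax is the binding amount.

118200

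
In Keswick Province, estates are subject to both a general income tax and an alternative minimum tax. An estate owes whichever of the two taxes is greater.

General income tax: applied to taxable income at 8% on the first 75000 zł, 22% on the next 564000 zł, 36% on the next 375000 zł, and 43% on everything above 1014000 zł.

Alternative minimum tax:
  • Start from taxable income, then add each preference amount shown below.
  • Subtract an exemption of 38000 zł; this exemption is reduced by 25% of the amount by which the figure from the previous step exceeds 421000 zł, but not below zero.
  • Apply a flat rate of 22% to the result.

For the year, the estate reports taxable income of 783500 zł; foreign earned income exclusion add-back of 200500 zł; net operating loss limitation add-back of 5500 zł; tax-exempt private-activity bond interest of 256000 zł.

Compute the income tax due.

Alternative minimum tax:
  Adjusted income: 783500 zł + 200500 zł + 5500 zł + 256000 zł = 1245500 zł
  Exemption: 25% × (1245500 zł − 421000 zł) = 206125 zł ≥ 38000 zł, so the exemption is fully phased out
  Base: 1245500 zł − 0 zł = 1245500 zł
  1245500 zł × 22% = 274010 zł

General income tax:
  75000 zł × 8% = 6000 zł
  564000 zł × 22% = 124080 zł
  144500 zł × 36% = 52020 zł
  → 182100 zł

274010 zł > 182100 zł, so the alternative minimum tax is the binding amount.

274010 zł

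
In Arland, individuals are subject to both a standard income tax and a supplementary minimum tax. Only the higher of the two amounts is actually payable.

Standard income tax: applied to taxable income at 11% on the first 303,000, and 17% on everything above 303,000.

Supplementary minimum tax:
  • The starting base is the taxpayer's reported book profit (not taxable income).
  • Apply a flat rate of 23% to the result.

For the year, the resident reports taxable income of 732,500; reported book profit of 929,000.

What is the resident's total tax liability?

213,670

Standard income tax:
  303,000 × 11% = 33,330
  429,500 × 17% = 73,015
  → 106,345

Supplementary minimum tax:
  Base (reported book profit): 929,000
  929,000 × 23% = 213,670

213,670 > 106,345, so the supplementary minimum tax is the binding amount.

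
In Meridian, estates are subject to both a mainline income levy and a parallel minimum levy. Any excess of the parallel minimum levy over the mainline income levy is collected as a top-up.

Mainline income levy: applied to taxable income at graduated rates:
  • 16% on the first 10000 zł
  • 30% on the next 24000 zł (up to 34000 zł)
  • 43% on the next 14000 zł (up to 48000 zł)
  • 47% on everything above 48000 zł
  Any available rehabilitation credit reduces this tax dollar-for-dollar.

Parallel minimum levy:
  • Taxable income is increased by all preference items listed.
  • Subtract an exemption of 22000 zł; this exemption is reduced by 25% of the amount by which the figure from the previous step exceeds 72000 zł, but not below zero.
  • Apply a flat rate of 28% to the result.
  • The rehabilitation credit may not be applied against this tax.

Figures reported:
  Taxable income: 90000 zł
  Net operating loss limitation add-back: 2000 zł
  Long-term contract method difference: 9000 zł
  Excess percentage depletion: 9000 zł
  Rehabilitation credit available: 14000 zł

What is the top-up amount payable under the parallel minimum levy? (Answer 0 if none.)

Parallel minimum levy:
  Adjusted income: 90000 zł + 2000 zł + 9000 zł + 9000 zł = 110000 zł
  Exemption: 22000 zł − 25% × (110000 zł − 72000 zł) = 22000 zł − 9500 zł = 12500 zł
  Base: 110000 zł − 12500 zł = 97500 zł
  97500 zł × 28% = 27300 zł

Mainline income levy:
  10000 zł × 16% = 1600 zł
  24000 zł × 30% = 7200 zł
  14000 zł × 43% = 6020 zł
  42000 zł × 47% = 19740 zł
  → 34560 zł
  Less rehabilitation credit 14000 zł → 20560 zł

Excess of parallel minimum levy over mainline income levy: 27300 zł − 20560 zł = 6740 zł.

6740 zł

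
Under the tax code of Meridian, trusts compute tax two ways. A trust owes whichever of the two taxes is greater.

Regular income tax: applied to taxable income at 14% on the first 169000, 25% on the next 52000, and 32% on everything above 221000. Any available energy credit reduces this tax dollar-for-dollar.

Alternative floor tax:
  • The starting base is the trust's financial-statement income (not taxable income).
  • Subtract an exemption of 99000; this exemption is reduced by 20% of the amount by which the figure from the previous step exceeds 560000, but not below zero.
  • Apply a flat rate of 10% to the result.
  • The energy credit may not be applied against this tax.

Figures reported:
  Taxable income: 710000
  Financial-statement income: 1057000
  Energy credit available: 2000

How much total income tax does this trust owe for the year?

191140

Regular income tax:
  169000 × 14% = 23660
  52000 × 25% = 13000
  489000 × 32% = 156480
  → 193140
  Less energy credit 2000 → 191140

Alternative floor tax:
  Base (financial-statement income): 1057000
  Exemption: 20% × (1057000 − 560000) = 99400 ≥ 99000, so the exemption is fully phased out
  Base: 1057000 − 0 = 1057000
  1057000 × 10% = 105700

191140 > 105700, so the regular income tax governs.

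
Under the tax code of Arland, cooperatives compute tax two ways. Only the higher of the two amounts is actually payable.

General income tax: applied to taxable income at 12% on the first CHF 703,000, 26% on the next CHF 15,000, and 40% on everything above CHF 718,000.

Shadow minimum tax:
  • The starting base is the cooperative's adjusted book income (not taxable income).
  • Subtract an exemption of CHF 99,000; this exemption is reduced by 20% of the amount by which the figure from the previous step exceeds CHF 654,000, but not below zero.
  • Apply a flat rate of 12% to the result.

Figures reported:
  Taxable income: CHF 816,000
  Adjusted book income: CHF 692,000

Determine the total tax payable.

CHF 127,460

Shadow minimum tax:
  Base (adjusted book income): CHF 692,000
  Exemption: CHF 99,000 − 20% × (CHF 692,000 − CHF 654,000) = CHF 99,000 − CHF 7,600 = CHF 91,400
  Base: CHF 692,000 − CHF 91,400 = CHF 600,600
  CHF 600,600 × 12% = CHF 72,072

General income tax:
  CHF 703,000 × 12% = CHF 84,360
  CHF 15,000 × 26% = CHF 3,900
  CHF 98,000 × 40% = CHF 39,200
  → CHF 127,460

CHF 127,460 > CHF 72,072, so the general income tax governs.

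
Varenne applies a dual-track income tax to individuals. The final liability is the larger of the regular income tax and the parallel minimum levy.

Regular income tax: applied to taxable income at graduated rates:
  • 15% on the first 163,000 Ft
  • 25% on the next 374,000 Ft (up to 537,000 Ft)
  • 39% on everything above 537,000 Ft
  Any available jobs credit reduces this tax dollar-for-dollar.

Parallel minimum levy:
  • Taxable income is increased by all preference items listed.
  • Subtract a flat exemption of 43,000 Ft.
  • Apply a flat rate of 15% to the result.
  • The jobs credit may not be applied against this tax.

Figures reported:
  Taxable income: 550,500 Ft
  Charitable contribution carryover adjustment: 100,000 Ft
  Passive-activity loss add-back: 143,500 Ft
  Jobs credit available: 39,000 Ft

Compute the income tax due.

112,650 Ft

Parallel minimum levy:
  Adjusted income: 550,500 Ft + 100,000 Ft + 143,500 Ft = 794,000 Ft
  Less exemption 43,000 Ft → base 751,000 Ft
  751,000 Ft × 15% = 112,650 Ft

Regular income tax:
  163,000 Ft × 15% = 24,450 Ft
  374,000 Ft × 25% = 93,500 Ft
  13,500 Ft × 39% = 5,265 Ft
  → 123,215 Ft
  Less jobs credit 39,000 Ft → 84,215 Ft

112,650 Ft > 84,215 Ft, so the parallel minimum levy is the binding amount.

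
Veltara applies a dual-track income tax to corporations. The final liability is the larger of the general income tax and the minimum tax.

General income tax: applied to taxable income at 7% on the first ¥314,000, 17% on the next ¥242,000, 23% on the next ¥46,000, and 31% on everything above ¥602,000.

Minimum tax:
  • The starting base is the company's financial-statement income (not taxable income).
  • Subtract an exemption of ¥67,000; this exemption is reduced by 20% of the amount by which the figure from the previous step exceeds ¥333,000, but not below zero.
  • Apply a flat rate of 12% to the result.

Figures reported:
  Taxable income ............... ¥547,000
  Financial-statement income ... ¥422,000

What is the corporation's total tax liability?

Minimum tax:
  Base (financial-statement income): ¥422,000
  Exemption: ¥67,000 − 20% × (¥422,000 − ¥333,000) = ¥67,000 − ¥17,800 = ¥49,200
  Base: ¥422,000 − ¥49,200 = ¥372,800
  ¥372,800 × 12% = ¥44,736

General income tax:
  ¥314,000 × 7% = ¥21,980
  ¥233,000 × 17% = ¥39,610
  → ¥61,590

¥61,590 > ¥44,736, so the general income tax governs.

¥61,590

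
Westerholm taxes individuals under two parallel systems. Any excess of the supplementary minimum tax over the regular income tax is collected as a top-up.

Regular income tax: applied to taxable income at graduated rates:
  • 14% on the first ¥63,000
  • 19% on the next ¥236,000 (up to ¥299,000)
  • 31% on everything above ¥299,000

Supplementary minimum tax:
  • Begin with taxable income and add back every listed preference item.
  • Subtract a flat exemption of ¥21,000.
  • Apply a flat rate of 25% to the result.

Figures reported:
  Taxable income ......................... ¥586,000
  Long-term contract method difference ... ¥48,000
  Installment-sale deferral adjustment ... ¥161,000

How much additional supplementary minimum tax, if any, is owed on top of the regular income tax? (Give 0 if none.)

¥50,870

Supplementary minimum tax:
  Adjusted income: ¥586,000 + ¥48,000 + ¥161,000 = ¥795,000
  Less exemption ¥21,000 → base ¥774,000
  ¥774,000 × 25% = ¥193,500

Regular income tax:
  ¥63,000 × 14% = ¥8,820
  ¥236,000 × 19% = ¥44,840
  ¥287,000 × 31% = ¥88,970
  → ¥142,630

Excess of supplementary minimum tax over regular income tax: ¥193,500 − ¥142,630 = ¥50,870.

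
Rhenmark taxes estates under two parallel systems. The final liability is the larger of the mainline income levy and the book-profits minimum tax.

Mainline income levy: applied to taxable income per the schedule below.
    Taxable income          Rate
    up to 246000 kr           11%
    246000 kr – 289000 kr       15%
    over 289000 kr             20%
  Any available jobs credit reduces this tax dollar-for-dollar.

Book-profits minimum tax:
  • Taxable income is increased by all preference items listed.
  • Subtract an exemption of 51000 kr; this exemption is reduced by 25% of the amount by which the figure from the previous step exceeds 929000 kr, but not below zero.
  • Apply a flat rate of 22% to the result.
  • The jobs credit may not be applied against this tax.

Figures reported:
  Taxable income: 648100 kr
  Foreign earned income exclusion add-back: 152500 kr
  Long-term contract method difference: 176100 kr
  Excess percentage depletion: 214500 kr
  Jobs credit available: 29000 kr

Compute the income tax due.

Mainline income levy:
  246000 kr × 11% = 27060 kr
  43000 kr × 15% = 6450 kr
  359100 kr × 20% = 71820 kr
  → 105330 kr
  Less jobs credit 29000 kr → 76330 kr

Book-profits minimum tax:
  Adjusted income: 648100 kr + 152500 kr + 176100 kr + 214500 kr = 1191200 kr
  Exemption: 25% × (1191200 kr − 929000 kr) = 65550 kr ≥ 51000 kr, so the exemption is fully phased out
  Base: 1191200 kr − 0 kr = 1191200 kr
  1191200 kr × 22% = 262064 kr

262064 kr > 76330 kr, so the book-profits minimum tax is the binding amount.

262064 kr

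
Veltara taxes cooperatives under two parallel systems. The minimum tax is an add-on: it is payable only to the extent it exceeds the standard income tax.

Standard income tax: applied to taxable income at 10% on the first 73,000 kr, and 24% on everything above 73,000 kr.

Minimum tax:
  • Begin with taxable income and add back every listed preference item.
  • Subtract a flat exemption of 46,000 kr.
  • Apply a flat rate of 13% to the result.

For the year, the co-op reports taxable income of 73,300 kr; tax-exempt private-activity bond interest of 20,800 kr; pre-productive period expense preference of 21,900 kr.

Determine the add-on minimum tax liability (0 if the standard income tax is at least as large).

1,728 kr

Minimum tax:
  Adjusted income: 73,300 kr + 20,800 kr + 21,900 kr = 116,000 kr
  Less exemption 46,000 kr → base 70,000 kr
  70,000 kr × 13% = 9,100 kr

Standard income tax:
  73,000 kr × 10% = 7,300 kr
  300 kr × 24% = 72 kr
  → 7,372 kr

Excess of minimum tax over standard income tax: 9,100 kr − 7,372 kr = 1,728 kr.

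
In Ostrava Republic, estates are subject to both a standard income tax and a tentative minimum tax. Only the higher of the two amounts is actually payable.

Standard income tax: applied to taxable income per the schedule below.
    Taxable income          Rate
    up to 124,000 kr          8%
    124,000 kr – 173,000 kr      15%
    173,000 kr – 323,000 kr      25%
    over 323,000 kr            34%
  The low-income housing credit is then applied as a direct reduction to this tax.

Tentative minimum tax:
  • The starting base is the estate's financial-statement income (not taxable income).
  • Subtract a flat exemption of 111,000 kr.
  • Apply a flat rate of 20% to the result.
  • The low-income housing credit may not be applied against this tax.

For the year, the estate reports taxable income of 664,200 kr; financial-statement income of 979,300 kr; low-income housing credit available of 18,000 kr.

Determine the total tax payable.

Tentative minimum tax:
  Base (financial-statement income): 979,300 kr
  Less exemption 111,000 kr → base 868,300 kr
  868,300 kr × 20% = 173,660 kr

Standard income tax:
  124,000 kr × 8% = 9,920 kr
  49,000 kr × 15% = 7,350 kr
  150,000 kr × 25% = 37,500 kr
  341,200 kr × 34% = 116,008 kr
  → 170,778 kr
  Less low-income housing credit 18,000 kr → 152,778 kr

173,660 kr > 152,778 kr, so the tentative minimum tax is the binding amount.

173,660 kr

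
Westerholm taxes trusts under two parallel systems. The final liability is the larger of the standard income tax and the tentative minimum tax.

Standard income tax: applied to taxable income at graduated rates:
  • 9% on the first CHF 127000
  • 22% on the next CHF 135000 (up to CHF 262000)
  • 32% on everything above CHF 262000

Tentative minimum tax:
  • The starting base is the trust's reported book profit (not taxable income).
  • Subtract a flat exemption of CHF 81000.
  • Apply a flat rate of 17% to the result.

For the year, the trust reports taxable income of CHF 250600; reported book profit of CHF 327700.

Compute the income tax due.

Tentative minimum tax:
  Base (reported book profit): CHF 327700
  Less exemption CHF 81000 → base CHF 246700
  CHF 246700 × 17% = CHF 41939

Standard income tax:
  CHF 127000 × 9% = CHF 11430
  CHF 123600 × 22% = CHF 27192
  → CHF 38622

CHF 41939 > CHF 38622, so the tentative minimum tax is the binding amount.

CHF 41939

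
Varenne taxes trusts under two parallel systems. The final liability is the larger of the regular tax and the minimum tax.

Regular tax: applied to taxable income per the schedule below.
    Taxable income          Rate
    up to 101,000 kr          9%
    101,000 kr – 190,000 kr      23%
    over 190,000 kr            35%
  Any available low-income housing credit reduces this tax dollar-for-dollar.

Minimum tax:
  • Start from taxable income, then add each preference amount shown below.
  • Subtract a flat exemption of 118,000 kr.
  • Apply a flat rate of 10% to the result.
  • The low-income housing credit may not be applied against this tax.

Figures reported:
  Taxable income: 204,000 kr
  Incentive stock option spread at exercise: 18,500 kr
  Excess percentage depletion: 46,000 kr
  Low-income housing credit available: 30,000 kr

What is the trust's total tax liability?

15,050 kr

Minimum tax:
  Adjusted income: 204,000 kr + 18,500 kr + 46,000 kr = 268,500 kr
  Less exemption 118,000 kr → base 150,500 kr
  150,500 kr × 10% = 15,050 kr

Regular tax:
  101,000 kr × 9% = 9,090 kr
  89,000 kr × 23% = 20,470 kr
  14,000 kr × 35% = 4,900 kr
  → 34,460 kr
  Less low-income housing credit 30,000 kr → 4,460 kr

15,050 kr > 4,460 kr, so the minimum tax is the binding amount.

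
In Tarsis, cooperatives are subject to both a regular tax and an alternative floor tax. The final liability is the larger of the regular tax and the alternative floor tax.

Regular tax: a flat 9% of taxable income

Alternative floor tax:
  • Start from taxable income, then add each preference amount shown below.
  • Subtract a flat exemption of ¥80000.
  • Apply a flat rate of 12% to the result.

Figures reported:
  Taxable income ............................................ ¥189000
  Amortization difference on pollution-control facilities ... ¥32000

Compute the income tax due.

Alternative floor tax:
  Adjusted income: ¥189000 + ¥32000 = ¥221000
  Less exemption ¥80000 → base ¥141000
  ¥141000 × 12% = ¥16920

Regular tax:
  ¥189000 × 9% = ¥17010

¥17010 > ¥16920, so the regular tax governs.

¥17010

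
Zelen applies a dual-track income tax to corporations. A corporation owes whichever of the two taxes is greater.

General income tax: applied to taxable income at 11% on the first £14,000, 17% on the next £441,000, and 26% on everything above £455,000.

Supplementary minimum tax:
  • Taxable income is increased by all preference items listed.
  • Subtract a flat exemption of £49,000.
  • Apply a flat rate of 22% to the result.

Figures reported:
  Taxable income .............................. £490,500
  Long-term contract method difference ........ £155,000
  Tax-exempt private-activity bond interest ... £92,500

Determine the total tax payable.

General income tax:
  £14,000 × 11% = £1,540
  £441,000 × 17% = £74,970
  £35,500 × 26% = £9,230
  → £85,740

Supplementary minimum tax:
  Adjusted income: £490,500 + £155,000 + £92,500 = £738,000
  Less exemption £49,000 → base £689,000
  £689,000 × 22% = £151,580

£151,580 > £85,740, so the supplementary minimum tax is the binding amount.

£151,580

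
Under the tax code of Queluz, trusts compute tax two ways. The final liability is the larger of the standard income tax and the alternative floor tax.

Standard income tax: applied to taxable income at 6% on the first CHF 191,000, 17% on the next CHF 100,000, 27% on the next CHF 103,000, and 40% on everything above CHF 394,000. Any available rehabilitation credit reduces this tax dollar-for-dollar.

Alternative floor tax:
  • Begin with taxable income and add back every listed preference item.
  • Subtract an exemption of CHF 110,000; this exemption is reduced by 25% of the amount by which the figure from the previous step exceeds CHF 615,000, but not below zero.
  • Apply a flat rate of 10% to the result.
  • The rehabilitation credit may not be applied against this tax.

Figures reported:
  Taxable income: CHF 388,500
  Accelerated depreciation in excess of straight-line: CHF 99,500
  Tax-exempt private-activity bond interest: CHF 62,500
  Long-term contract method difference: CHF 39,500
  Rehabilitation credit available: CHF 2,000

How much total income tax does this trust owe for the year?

Alternative floor tax:
  Adjusted income: CHF 388,500 + CHF 99,500 + CHF 62,500 + CHF 39,500 = CHF 590,000
  Exemption: CHF 590,000 ≤ CHF 615,000, so full CHF 110,000 applies
  Base: CHF 590,000 − CHF 110,000 = CHF 480,000
  CHF 480,000 × 10% = CHF 48,000

Standard income tax:
  CHF 191,000 × 6% = CHF 11,460
  CHF 100,000 × 17% = CHF 17,000
  CHF 97,500 × 27% = CHF 26,325
  → CHF 54,785
  Less rehabilitation credit CHF 2,000 → CHF 52,785

CHF 52,785 > CHF 48,000, so the standard income tax governs.

CHF 52,785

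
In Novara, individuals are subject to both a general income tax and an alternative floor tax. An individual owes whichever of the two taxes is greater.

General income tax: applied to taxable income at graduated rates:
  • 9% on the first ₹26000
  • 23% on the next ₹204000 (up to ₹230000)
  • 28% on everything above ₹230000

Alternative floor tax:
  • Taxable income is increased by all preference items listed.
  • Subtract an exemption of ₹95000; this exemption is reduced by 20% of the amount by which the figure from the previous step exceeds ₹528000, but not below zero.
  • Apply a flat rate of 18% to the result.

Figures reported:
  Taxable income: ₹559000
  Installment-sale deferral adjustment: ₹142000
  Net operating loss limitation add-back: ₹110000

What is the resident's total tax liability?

Alternative floor tax:
  Adjusted income: ₹559000 + ₹142000 + ₹110000 = ₹811000
  Exemption: ₹95000 − 20% × (₹811000 − ₹528000) = ₹95000 − ₹56600 = ₹38400
  Base: ₹811000 − ₹38400 = ₹772600
  ₹772600 × 18% = ₹139068

General income tax:
  ₹26000 × 9% = ₹2340
  ₹204000 × 23% = ₹46920
  ₹329000 × 28% = ₹92120
  → ₹141380

₹141380 > ₹139068, so the general income tax governs.

₹141380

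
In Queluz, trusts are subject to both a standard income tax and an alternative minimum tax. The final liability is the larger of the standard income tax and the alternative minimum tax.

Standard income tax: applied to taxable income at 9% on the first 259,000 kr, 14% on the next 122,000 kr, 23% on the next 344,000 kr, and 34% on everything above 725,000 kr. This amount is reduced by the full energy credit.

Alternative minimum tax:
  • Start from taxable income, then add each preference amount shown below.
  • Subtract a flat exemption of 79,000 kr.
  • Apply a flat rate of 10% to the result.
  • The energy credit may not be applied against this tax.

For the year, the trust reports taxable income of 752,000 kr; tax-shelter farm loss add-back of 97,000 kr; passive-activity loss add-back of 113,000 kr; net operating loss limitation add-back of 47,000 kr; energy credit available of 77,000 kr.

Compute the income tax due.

Standard income tax:
  259,000 kr × 9% = 23,310 kr
  122,000 kr × 14% = 17,080 kr
  344,000 kr × 23% = 79,120 kr
  27,000 kr × 34% = 9,180 kr
  → 128,690 kr
  Less energy credit 77,000 kr → 51,690 kr

Alternative minimum tax:
  Adjusted income: 752,000 kr + 97,000 kr + 113,000 kr + 47,000 kr = 1,009,000 kr
  Less exemption 79,000 kr → base 930,000 kr
  930,000 kr × 10% = 93,000 kr

93,000 kr > 51,690 kr, so the alternative minimum tax is the binding amount.

93,000 kr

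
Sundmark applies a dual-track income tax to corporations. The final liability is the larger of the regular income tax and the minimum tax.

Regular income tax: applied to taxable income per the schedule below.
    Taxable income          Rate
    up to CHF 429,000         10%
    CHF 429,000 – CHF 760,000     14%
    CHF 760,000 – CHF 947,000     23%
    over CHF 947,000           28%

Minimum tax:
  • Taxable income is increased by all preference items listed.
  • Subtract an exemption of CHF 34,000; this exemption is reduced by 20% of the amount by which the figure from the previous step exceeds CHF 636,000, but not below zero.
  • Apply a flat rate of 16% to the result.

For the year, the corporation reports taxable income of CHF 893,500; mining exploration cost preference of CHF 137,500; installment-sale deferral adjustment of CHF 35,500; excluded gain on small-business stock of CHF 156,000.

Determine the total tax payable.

CHF 195,600

Minimum tax:
  Adjusted income: CHF 893,500 + CHF 137,500 + CHF 35,500 + CHF 156,000 = CHF 1,222,500
  Exemption: 20% × (CHF 1,222,500 − CHF 636,000) = CHF 117,300 ≥ CHF 34,000, so the exemption is fully phased out
  Base: CHF 1,222,500 − CHF 0 = CHF 1,222,500
  CHF 1,222,500 × 16% = CHF 195,600

Regular income tax:
  CHF 429,000 × 10% = CHF 42,900
  CHF 331,000 × 14% = CHF 46,340
  CHF 133,500 × 23% = CHF 30,705
  → CHF 119,945

CHF 195,600 > CHF 119,945, so the minimum tax is the binding amount.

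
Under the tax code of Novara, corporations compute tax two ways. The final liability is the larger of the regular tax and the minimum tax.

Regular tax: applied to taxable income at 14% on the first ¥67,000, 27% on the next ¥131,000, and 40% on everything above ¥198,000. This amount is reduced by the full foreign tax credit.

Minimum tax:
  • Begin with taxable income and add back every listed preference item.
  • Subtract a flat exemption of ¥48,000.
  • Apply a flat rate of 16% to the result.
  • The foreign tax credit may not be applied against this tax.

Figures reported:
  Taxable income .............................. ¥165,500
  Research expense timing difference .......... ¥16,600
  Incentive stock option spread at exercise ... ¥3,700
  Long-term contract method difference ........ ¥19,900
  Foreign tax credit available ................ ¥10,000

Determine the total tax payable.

Regular tax:
  ¥67,000 × 14% = ¥9,380
  ¥98,500 × 27% = ¥26,595
  → ¥35,975
  Less foreign tax credit ¥10,000 → ¥25,975

Minimum tax:
  Adjusted income: ¥165,500 + ¥16,600 + ¥3,700 + ¥19,900 = ¥205,700
  Less exemption ¥48,000 → base ¥157,700
  ¥157,700 × 16% = ¥25,232

¥25,975 > ¥25,232, so the regular tax governs.

¥25,975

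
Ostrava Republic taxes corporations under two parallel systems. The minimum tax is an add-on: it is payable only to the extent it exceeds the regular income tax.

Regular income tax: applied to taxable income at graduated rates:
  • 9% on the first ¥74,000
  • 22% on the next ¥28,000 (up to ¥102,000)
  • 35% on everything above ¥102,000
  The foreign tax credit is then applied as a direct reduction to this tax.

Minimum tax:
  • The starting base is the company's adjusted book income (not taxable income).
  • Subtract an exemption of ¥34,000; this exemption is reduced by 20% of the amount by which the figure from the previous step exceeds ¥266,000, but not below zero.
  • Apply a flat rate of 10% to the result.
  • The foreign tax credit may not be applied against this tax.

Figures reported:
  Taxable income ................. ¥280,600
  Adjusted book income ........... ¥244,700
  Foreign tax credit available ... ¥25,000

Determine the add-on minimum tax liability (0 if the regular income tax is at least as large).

¥0

Minimum tax:
  Base (adjusted book income): ¥244,700
  Exemption: ¥244,700 ≤ ¥266,000, so full ¥34,000 applies
  Base: ¥244,700 − ¥34,000 = ¥210,700
  ¥210,700 × 10% = ¥21,070

Regular income tax:
  ¥74,000 × 9% = ¥6,660
  ¥28,000 × 22% = ¥6,160
  ¥178,600 × 35% = ¥62,510
  → ¥75,330
  Less foreign tax credit ¥25,000 → ¥50,330

¥21,070 ≤ ¥50,330, so no add-on is due.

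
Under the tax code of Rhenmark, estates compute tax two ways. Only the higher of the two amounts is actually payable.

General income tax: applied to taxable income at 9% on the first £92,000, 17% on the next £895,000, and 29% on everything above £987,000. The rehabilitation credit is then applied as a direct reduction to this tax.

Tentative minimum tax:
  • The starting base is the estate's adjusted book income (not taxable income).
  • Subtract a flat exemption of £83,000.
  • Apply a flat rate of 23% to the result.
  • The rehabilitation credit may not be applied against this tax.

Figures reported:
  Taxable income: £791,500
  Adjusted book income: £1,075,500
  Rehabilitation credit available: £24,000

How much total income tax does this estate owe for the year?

£228,275

General income tax:
  £92,000 × 9% = £8,280
  £699,500 × 17% = £118,915
  → £127,195
  Less rehabilitation credit £24,000 → £103,195

Tentative minimum tax:
  Base (adjusted book income): £1,075,500
  Less exemption £83,000 → base £992,500
  £992,500 × 23% = £228,275

£228,275 > £103,195, so the tentative minimum tax is the binding amount.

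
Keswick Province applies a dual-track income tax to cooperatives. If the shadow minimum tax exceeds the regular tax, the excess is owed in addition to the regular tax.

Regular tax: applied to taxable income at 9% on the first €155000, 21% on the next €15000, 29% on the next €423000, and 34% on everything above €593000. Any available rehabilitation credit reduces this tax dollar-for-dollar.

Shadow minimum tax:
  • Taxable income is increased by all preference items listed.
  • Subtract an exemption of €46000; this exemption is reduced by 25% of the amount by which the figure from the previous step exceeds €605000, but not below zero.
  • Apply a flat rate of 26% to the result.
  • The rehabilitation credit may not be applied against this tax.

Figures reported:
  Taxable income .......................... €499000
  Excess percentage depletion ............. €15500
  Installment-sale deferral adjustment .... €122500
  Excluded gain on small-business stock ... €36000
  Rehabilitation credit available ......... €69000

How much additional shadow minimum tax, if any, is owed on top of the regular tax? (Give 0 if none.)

Shadow minimum tax:
  Adjusted income: €499000 + €15500 + €122500 + €36000 = €673000
  Exemption: €46000 − 25% × (€673000 − €605000) = €46000 − €17000 = €29000
  Base: €673000 − €29000 = €644000
  €644000 × 26% = €167440

Regular tax:
  €155000 × 9% = €13950
  €15000 × 21% = €3150
  €329000 × 29% = €95410
  → €112510
  Less rehabilitation credit €69000 → €43510

Excess of shadow minimum tax over regular tax: €167440 − €43510 = €123930.

€123930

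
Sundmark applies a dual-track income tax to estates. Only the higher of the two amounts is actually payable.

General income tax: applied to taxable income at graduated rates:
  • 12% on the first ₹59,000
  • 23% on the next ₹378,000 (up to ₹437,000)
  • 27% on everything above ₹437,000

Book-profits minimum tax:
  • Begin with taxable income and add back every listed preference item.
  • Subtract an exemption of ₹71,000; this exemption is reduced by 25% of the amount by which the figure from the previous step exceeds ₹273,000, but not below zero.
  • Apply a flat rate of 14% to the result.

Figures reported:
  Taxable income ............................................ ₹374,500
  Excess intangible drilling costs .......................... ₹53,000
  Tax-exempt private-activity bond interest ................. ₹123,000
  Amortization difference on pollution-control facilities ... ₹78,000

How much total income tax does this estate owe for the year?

₹87,990

General income tax:
  ₹59,000 × 12% = ₹7,080
  ₹315,500 × 23% = ₹72,565
  → ₹79,645

Book-profits minimum tax:
  Adjusted income: ₹374,500 + ₹53,000 + ₹123,000 + ₹78,000 = ₹628,500
  Exemption: 25% × (₹628,500 − ₹273,000) = ₹88,875 ≥ ₹71,000, so the exemption is fully phased out
  Base: ₹628,500 − ₹0 = ₹628,500
  ₹628,500 × 14% = ₹87,990

₹87,990 > ₹79,645, so the book-profits minimum tax is the binding amount.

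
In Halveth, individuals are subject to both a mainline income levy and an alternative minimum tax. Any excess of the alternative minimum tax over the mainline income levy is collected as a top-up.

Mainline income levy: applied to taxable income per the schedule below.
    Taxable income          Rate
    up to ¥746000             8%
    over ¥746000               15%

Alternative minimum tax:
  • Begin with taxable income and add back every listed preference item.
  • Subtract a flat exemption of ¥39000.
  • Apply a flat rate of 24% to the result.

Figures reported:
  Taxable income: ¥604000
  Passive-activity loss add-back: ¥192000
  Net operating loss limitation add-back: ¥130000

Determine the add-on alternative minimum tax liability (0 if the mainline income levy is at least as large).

Mainline income levy:
  ¥604000 × 8% = ¥48320

Alternative minimum tax:
  Adjusted income: ¥604000 + ¥192000 + ¥130000 = ¥926000
  Less exemption ¥39000 → base ¥887000
  ¥887000 × 24% = ¥212880

Excess of alternative minimum tax over mainline income levy: ¥212880 − ¥48320 = ¥164560.

¥164560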